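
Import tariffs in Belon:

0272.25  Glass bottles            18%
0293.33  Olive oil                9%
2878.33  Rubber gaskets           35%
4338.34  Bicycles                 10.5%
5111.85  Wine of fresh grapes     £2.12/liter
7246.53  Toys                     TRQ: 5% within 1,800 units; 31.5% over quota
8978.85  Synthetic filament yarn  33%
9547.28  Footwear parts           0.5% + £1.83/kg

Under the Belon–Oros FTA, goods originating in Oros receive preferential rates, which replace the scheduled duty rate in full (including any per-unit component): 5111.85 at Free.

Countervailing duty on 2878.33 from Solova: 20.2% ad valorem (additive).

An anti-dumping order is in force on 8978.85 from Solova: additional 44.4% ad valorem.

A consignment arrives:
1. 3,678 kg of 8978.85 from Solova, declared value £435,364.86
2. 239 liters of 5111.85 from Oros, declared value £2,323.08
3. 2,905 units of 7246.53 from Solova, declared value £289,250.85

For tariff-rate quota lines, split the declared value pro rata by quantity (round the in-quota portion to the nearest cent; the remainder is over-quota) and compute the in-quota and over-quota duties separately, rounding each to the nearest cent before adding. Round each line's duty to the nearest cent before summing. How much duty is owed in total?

£380,591.53

Line 1 (8978.85, Solova, 3,678 kg, £435,364.86):
Base rate for 8978.85 is 33%.
Additional duty on 8978.85 from Solova: +44.4%. Applied ad valorem rate: 33% + 44.4% = 77.4%.
Duty = £435,364.86 × 77.4% = £336,972.40.
Line 2 (5111.85, Oros, 239 liters, £2,323.08):
Base rate for 5111.85 is £2.12/liter.
Origin Oros qualifies under the Belon–Oros agreement and 5111.85 is covered: preferential rate Free applies instead.
Duty = £2,323.08 × 0% = £0.00.
Line 3 (7246.53, Solova, 2,905 units, £289,250.85):
Code 7246.53 is under a tariff-rate quota (threshold 1,800 units). In-quota: 1,800 units at 5%; over-quota: 1,105 units at 31.5%.
Pro-rata value split: in-quota = £289,250.85 × 1,800/2,905 = £179,226.00; over-quota = £289,250.85 − £179,226.00 = £110,024.85.
In-quota duty = £179,226.00 × 5% = £8,961.30. Over-quota duty = £110,024.85 × 31.5% = £34,657.83.
Line duty = £8,961.30 + £34,657.83 = £43,619.13.
Total = £336,972.40 + £0.00 + £43,619.13 = £380,591.53.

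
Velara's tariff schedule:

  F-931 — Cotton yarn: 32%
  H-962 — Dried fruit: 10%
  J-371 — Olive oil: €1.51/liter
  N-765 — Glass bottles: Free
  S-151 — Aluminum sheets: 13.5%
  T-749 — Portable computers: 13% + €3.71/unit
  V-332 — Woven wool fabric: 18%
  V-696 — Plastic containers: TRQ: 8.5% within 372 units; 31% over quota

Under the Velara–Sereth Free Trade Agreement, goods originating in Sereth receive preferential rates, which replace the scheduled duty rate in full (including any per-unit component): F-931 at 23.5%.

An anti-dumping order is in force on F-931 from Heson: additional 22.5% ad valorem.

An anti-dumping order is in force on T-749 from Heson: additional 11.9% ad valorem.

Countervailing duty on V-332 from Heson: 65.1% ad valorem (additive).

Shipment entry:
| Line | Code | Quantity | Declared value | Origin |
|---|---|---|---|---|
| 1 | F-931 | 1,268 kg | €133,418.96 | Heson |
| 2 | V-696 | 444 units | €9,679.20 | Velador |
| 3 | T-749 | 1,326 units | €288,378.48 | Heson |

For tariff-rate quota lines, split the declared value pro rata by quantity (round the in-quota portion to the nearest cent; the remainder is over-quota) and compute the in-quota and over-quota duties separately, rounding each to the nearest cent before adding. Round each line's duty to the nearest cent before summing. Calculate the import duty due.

€150,614.93

Line 1 (F-931, Heson, 1,268 kg, €133,418.96):
Base rate for F-931 is 32%.
F-931 has an FTA preferential rate, but origin Heson is not Sereth; base rate stands.
Additional duty on F-931 from Heson: +22.5%. Applied ad valorem rate: 32% + 22.5% = 54.5%.
Duty = €133,418.96 × 54.5% = €72,713.33.
Line 2 (V-696, Velador, 444 units, €9,679.20):
Code V-696 is under a tariff-rate quota (threshold 372 units). In-quota: 372 units at 8.5%; over-quota: 72 units at 31%.
Pro-rata value split: in-quota = €9,679.20 × 372/444 = €8,109.60; over-quota = €9,679.20 − €8,109.60 = €1,569.60.
In-quota duty = €8,109.60 × 8.5% = €689.32. Over-quota duty = €1,569.60 × 31% = €486.58.
Line duty = €689.32 + €486.58 = €1,175.90.
Line 3 (T-749, Heson, 1,326 units, €288,378.48):
Base rate for T-749 is 13% + €3.71/unit.
Additional duty on T-749 from Heson: +11.9%. Applied ad valorem rate: 13% + 11.9% = 24.9%.
Duty = €288,378.48 × 24.9% + 1,326 × €3.71 = €76,725.70.
Total = €72,713.33 + €1,175.90 + €76,725.70 = €150,614.93.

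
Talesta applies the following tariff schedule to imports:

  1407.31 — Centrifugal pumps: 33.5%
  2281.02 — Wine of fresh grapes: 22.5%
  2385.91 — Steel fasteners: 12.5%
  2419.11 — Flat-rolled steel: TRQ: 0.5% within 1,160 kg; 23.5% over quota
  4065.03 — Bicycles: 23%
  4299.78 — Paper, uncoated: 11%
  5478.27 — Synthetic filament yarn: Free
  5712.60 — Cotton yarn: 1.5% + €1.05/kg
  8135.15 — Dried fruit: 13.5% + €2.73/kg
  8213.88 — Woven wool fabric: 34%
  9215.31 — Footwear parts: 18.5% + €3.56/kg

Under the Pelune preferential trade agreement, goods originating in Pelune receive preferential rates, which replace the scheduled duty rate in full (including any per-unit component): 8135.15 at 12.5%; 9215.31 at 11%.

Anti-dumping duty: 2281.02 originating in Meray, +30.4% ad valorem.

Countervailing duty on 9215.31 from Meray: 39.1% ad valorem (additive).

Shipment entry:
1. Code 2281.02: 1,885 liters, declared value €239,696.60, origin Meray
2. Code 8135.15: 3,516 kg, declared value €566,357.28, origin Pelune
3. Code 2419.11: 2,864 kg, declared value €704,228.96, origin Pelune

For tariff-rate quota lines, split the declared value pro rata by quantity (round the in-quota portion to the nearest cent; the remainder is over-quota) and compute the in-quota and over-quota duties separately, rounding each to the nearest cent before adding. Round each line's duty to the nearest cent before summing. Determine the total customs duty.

€297,484.51

Line 1 (2281.02, Meray, 1,885 liters, €239,696.60):
Base rate for 2281.02 is 22.5%.
Additional duty on 2281.02 from Meray: +30.4%. Applied ad valorem rate: 22.5% + 30.4% = 52.9%.
Duty = €239,696.60 × 52.9% = €126,799.50.
Line 2 (8135.15, Pelune, 3,516 kg, €566,357.28):
Base rate for 8135.15 is 13.5% + €2.73/kg.
Origin Pelune qualifies under the Talesta–Pelune agreement and 8135.15 is covered: preferential rate 12.5% applies instead.
Duty = €566,357.28 × 12.5% = €70,794.66.
Line 3 (2419.11, Pelune, 2,864 kg, €704,228.96):
Code 2419.11 is under a tariff-rate quota (threshold 1,160 kg). In-quota: 1,160 kg at 0.5%; over-quota: 1,704 kg at 23.5%.
Pro-rata value split: in-quota = €704,228.96 × 1,160/2,864 = €285,232.40; over-quota = €704,228.96 − €285,232.40 = €418,996.56.
In-quota duty = €285,232.40 × 0.5% = €1,426.16. Over-quota duty = €418,996.56 × 23.5% = €98,464.19.
Line duty = €1,426.16 + €98,464.19 = €99,890.35.
Total = €126,799.50 + €70,794.66 + €99,890.35 = €297,484.51.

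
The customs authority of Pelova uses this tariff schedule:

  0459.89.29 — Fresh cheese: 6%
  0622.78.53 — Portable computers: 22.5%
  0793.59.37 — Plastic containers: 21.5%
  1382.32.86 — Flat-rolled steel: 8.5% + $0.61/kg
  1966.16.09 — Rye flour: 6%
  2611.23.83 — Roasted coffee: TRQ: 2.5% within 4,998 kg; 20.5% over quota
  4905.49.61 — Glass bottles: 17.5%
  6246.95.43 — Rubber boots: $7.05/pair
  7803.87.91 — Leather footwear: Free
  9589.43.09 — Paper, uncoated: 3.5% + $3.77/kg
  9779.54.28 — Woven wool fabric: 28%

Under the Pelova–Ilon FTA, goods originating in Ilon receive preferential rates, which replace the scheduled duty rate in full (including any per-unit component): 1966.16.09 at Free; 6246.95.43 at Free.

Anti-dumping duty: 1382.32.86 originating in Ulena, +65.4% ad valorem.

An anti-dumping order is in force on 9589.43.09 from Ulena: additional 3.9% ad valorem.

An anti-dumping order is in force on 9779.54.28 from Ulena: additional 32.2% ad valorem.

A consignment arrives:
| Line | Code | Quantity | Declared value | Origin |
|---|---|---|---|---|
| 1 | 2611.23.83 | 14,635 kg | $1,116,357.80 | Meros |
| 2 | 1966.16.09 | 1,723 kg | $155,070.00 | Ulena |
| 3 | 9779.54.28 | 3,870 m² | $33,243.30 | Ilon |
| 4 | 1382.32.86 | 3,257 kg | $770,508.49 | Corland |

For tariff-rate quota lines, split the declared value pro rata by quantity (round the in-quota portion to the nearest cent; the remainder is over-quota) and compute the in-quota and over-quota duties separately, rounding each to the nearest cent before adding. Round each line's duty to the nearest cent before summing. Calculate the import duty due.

$246,321.12

Line 1 (2611.23.83, Meros, 14,635 kg, $1,116,357.80):
Code 2611.23.83 is under a tariff-rate quota (threshold 4,998 kg). In-quota: 4,998 kg at 2.5%; over-quota: 9,637 kg at 20.5%.
Pro-rata value split: in-quota = $1,116,357.80 × 4,998/14,635 = $381,247.44; over-quota = $1,116,357.80 − $381,247.44 = $735,110.36.
In-quota duty = $381,247.44 × 2.5% = $9,531.19. Over-quota duty = $735,110.36 × 20.5% = $150,697.62.
Line duty = $9,531.19 + $150,697.62 = $160,228.81.
Line 2 (1966.16.09, Ulena, 1,723 kg, $155,070.00):
Base rate for 1966.16.09 is 6%.
1966.16.09 has an FTA preferential rate, but origin Ulena is not Ilon; base rate stands.
Duty = $155,070.00 × 6% = $9,304.20.
Line 3 (9779.54.28, Ilon, 3,870 m², $33,243.30):
Base rate for 9779.54.28 is 28%.
Origin Ilon is the FTA partner but 9779.54.28 is not on the preference list; base rate stands.
The additional-duty order on 9779.54.28 targets Ulena, not Ilon; it does not apply.
Duty = $33,243.30 × 28% = $9,308.12.
Line 4 (1382.32.86, Corland, 3,257 kg, $770,508.49):
Base rate for 1382.32.86 is 8.5% + $0.61/kg.
The additional-duty order on 1382.32.86 targets Ulena, not Corland; it does not apply.
Duty = $770,508.49 × 8.5% + 3,257 × $0.61 = $67,479.99.
Total = $160,228.81 + $9,304.20 + $9,308.12 + $67,479.99 = $246,321.12.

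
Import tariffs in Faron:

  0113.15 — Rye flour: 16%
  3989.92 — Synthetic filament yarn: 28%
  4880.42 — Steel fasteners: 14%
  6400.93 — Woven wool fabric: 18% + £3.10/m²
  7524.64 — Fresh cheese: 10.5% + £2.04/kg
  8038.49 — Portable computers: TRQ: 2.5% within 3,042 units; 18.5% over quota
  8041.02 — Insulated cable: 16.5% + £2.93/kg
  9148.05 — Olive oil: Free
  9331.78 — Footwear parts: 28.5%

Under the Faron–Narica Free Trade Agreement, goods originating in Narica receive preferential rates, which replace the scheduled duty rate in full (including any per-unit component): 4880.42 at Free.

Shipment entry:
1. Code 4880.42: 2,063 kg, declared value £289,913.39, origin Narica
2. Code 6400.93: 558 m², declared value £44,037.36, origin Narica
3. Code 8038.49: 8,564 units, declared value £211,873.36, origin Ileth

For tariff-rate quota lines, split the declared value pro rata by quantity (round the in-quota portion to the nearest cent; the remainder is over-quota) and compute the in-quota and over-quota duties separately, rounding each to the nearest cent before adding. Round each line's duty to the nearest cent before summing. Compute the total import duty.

Line 1 (4880.42, Narica, 2,063 kg, £289,913.39):
Base rate for 4880.42 is 14%.
Origin Narica qualifies under the Faron–Narica agreement and 4880.42 is covered: preferential rate Free applies instead.
Duty = £289,913.39 × 0% = £0.00.
Line 2 (6400.93, Narica, 558 m², £44,037.36):
Base rate for 6400.93 is 18% + £3.10/m².
Origin Narica is the FTA partner but 6400.93 is not on the preference list; base rate stands.
Duty = £44,037.36 × 18% + 558 × £3.10 = £9,656.52.
Line 3 (8038.49, Ileth, 8,564 units, £211,873.36):
Code 8038.49 is under a tariff-rate quota (threshold 3,042 units). In-quota: 3,042 units at 2.5%; over-quota: 5,522 units at 18.5%.
Pro-rata value split: in-quota = £211,873.36 × 3,042/8,564 = £75,259.08; over-quota = £211,873.36 − £75,259.08 = £136,614.28.
In-quota duty = £75,259.08 × 2.5% = £1,881.48. Over-quota duty = £136,614.28 × 18.5% = £25,273.64.
Line duty = £1,881.48 + £25,273.64 = £27,155.12.
Total = £0.00 + £9,656.52 + £27,155.12 = £36,811.64.

£36,811.64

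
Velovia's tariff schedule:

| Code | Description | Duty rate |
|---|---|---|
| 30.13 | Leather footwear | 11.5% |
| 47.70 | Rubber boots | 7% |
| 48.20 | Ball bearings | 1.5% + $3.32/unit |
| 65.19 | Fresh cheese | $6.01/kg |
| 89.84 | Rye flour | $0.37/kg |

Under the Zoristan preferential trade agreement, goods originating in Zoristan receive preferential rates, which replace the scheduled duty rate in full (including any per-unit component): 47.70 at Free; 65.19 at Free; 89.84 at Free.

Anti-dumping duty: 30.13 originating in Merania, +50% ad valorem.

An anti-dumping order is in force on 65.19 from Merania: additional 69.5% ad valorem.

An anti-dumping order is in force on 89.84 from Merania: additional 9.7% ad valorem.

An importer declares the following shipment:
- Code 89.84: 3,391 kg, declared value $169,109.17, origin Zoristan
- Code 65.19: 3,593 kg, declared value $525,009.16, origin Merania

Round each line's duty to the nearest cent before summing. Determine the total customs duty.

Line 1 (89.84, Zoristan, 3,391 kg, $169,109.17):
Base rate for 89.84 is $0.37/kg.
Origin Zoristan qualifies under the Velovia–Zoristan agreement and 89.84 is covered: preferential rate Free applies instead.
The additional-duty order on 89.84 targets Merania, not Zoristan; it does not apply.
Duty = $169,109.17 × 0% = $0.00.
Line 2 (65.19, Merania, 3,593 kg, $525,009.16):
Base rate for 65.19 is $6.01/kg.
65.19 has an FTA preferential rate, but origin Merania is not Zoristan; base rate stands.
Additional duty on 65.19 from Merania: +69.5% ad valorem. Applied ad valorem rate = 69.5%.
Duty = $525,009.16 × 69.5% + 3,593 × $6.01 = $386,475.30.
Total = $0.00 + $386,475.30 = $386,475.30.

$386,475.30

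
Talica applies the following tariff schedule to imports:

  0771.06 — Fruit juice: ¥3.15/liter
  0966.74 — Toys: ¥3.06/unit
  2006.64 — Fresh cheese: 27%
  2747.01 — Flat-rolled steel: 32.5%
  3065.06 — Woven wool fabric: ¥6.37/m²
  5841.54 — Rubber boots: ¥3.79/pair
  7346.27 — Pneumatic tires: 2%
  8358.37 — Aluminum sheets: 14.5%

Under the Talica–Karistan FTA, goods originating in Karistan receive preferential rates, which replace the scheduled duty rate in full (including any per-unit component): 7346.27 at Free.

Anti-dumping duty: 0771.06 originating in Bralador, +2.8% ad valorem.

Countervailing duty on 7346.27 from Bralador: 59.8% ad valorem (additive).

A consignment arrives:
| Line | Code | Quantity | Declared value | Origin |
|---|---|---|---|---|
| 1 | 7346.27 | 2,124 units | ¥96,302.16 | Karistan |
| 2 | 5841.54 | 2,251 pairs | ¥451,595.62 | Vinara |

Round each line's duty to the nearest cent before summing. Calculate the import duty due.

¥8,531.29

Line 1 (7346.27, Karistan, 2,124 units, ¥96,302.16):
Base rate for 7346.27 is 2%.
Origin Karistan qualifies under the Talica–Karistan agreement and 7346.27 is covered: preferential rate Free applies instead.
The additional-duty order on 7346.27 targets Bralador, not Karistan; it does not apply.
Duty = ¥96,302.16 × 0% = ¥0.00.
Line 2 (5841.54, Vinara, 2,251 pairs, ¥451,595.62):
Base rate for 5841.54 is ¥3.79/pair.
Duty = 2,251 × ¥3.79 = ¥8,531.29.
Total = ¥0.00 + ¥8,531.29 = ¥8,531.29.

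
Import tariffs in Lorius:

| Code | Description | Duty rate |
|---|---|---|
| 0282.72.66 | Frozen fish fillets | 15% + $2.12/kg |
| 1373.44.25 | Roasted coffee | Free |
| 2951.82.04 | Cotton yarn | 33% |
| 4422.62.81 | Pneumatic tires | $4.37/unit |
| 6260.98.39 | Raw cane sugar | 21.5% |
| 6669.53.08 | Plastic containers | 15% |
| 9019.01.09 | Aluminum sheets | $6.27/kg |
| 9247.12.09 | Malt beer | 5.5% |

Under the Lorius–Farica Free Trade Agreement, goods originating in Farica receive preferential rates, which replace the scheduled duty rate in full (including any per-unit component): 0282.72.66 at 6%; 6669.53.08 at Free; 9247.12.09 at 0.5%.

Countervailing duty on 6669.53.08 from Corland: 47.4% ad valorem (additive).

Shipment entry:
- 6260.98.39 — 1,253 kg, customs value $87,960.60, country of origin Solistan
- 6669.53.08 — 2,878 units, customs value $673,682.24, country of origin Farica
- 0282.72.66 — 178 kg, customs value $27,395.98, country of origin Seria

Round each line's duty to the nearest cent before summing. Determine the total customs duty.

Line 1 (6260.98.39, Solistan, 1,253 kg, $87,960.60):
Base rate for 6260.98.39 is 21.5%.
Duty = $87,960.60 × 21.5% = $18,911.53.
Line 2 (6669.53.08, Farica, 2,878 units, $673,682.24):
Base rate for 6669.53.08 is 15%.
Origin Farica qualifies under the Lorius–Farica agreement and 6669.53.08 is covered: preferential rate Free applies instead.
The additional-duty order on 6669.53.08 targets Corland, not Farica; it does not apply.
Duty = $673,682.24 × 0% = $0.00.
Line 3 (0282.72.66, Seria, 178 kg, $27,395.98):
Base rate for 0282.72.66 is 15% + $2.12/kg.
0282.72.66 has an FTA preferential rate, but origin Seria is not Farica; base rate stands.
Duty = $27,395.98 × 15% + 178 × $2.12 = $4,486.76.
Total = $18,911.53 + $0.00 + $4,486.76 = $23,398.29.

$23,398.29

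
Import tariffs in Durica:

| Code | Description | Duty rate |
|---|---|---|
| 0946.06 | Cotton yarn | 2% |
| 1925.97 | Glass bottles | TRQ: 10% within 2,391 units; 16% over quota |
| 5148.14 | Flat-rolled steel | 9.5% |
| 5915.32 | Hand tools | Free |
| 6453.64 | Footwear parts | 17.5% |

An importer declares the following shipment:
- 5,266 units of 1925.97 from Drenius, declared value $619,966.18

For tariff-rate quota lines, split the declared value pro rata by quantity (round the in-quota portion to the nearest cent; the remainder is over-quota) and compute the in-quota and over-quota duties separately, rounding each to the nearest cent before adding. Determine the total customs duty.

Line 1 (1925.97, Drenius, 5,266 units, $619,966.18):
Code 1925.97 is under a tariff-rate quota (threshold 2,391 units). In-quota: 2,391 units at 10%; over-quota: 2,875 units at 16%.
Pro-rata value split: in-quota = $619,966.18 × 2,391/5,266 = $281,492.43; over-quota = $619,966.18 − $281,492.43 = $338,473.75.
In-quota duty = $281,492.43 × 10% = $28,149.24. Over-quota duty = $338,473.75 × 16% = $54,155.80.
Line duty = $28,149.24 + $54,155.80 = $82,305.04.

$82,305.04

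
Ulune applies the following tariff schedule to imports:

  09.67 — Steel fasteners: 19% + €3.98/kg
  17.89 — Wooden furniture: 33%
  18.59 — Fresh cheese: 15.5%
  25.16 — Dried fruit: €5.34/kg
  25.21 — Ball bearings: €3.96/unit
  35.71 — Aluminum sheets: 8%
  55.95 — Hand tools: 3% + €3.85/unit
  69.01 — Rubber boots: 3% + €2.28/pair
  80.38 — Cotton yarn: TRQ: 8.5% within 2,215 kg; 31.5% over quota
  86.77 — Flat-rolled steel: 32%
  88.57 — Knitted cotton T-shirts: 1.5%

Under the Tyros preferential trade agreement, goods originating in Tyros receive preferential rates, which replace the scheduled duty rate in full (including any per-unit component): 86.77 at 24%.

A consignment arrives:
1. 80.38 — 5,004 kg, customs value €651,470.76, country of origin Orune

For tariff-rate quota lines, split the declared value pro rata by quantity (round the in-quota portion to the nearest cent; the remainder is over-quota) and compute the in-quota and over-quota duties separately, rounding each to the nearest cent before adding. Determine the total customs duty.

€138,887.99

Line 1 (80.38, Orune, 5,004 kg, €651,470.76):
Code 80.38 is under a tariff-rate quota (threshold 2,215 kg). In-quota: 2,215 kg at 8.5%; over-quota: 2,789 kg at 31.5%.
Pro-rata value split: in-quota = €651,470.76 × 2,215/5,004 = €288,370.85; over-quota = €651,470.76 − €288,370.85 = €363,099.91.
In-quota duty = €288,370.85 × 8.5% = €24,511.52. Over-quota duty = €363,099.91 × 31.5% = €114,376.47.
Line duty = €24,511.52 + €114,376.47 = €138,887.99.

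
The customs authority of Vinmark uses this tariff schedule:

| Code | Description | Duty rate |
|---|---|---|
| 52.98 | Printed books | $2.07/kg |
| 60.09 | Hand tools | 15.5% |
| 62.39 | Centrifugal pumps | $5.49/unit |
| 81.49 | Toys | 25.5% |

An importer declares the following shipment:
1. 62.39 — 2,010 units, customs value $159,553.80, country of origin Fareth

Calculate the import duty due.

Line 1 (62.39, Fareth, 2,010 units, $159,553.80):
Base rate for 62.39 is $5.49/unit.
Duty = 2,010 × $5.49 = $11,034.90.

$11,034.90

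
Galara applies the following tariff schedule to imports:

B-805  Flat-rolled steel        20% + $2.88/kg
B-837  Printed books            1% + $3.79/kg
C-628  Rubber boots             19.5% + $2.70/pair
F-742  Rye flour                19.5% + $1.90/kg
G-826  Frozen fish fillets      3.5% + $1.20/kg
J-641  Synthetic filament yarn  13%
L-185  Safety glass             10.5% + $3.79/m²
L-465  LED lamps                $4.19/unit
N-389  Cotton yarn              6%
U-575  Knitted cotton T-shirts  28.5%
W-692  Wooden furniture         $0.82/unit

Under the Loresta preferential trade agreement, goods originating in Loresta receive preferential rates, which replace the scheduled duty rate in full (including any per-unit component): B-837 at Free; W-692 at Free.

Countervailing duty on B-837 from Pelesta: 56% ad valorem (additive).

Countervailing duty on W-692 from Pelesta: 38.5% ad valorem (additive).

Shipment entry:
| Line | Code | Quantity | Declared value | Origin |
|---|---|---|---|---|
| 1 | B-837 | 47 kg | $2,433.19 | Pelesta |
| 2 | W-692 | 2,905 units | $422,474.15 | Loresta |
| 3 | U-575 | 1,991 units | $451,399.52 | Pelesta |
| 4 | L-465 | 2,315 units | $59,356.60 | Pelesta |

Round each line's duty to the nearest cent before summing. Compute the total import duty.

Line 1 (B-837, Pelesta, 47 kg, $2,433.19):
Base rate for B-837 is 1% + $3.79/kg.
B-837 has an FTA preferential rate, but origin Pelesta is not Loresta; base rate stands.
Additional duty on B-837 from Pelesta: +56%. Applied ad valorem rate: 1% + 56% = 57%.
Duty = $2,433.19 × 57% + 47 × $3.79 = $1,565.05.
Line 2 (W-692, Loresta, 2,905 units, $422,474.15):
Base rate for W-692 is $0.82/unit.
Origin Loresta qualifies under the Galara–Loresta agreement and W-692 is covered: preferential rate Free applies instead.
The additional-duty order on W-692 targets Pelesta, not Loresta; it does not apply.
Duty = $422,474.15 × 0% = $0.00.
Line 3 (U-575, Pelesta, 1,991 units, $451,399.52):
Base rate for U-575 is 28.5%.
Duty = $451,399.52 × 28.5% = $128,648.86.
Line 4 (L-465, Pelesta, 2,315 units, $59,356.60):
Base rate for L-465 is $4.19/unit.
Duty = 2,315 × $4.19 = $9,699.85.
Total = $1,565.05 + $0.00 + $128,648.86 + $9,699.85 = $139,913.76.

$139,913.76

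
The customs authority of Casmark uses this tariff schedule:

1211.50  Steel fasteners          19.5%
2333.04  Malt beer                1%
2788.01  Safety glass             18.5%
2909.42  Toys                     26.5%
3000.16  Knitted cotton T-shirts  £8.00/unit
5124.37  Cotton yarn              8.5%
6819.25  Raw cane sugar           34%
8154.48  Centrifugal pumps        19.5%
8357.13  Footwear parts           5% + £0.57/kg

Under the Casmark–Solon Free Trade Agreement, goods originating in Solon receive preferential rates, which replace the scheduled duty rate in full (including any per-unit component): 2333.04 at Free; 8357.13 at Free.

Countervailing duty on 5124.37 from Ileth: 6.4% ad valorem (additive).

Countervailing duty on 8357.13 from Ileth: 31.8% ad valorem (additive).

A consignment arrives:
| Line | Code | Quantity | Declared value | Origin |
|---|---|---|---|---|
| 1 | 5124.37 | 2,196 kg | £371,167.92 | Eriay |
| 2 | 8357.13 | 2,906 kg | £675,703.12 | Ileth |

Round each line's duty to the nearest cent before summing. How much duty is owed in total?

Line 1 (5124.37, Eriay, 2,196 kg, £371,167.92):
Base rate for 5124.37 is 8.5%.
The additional-duty order on 5124.37 targets Ileth, not Eriay; it does not apply.
Duty = £371,167.92 × 8.5% = £31,549.27.
Line 2 (8357.13, Ileth, 2,906 kg, £675,703.12):
Base rate for 8357.13 is 5% + £0.57/kg.
8357.13 has an FTA preferential rate, but origin Ileth is not Solon; base rate stands.
Additional duty on 8357.13 from Ileth: +31.8%. Applied ad valorem rate: 5% + 31.8% = 36.8%.
Duty = £675,703.12 × 36.8% + 2,906 × £0.57 = £250,315.17.
Total = £31,549.27 + £250,315.17 = £281,864.44.

£281,864.44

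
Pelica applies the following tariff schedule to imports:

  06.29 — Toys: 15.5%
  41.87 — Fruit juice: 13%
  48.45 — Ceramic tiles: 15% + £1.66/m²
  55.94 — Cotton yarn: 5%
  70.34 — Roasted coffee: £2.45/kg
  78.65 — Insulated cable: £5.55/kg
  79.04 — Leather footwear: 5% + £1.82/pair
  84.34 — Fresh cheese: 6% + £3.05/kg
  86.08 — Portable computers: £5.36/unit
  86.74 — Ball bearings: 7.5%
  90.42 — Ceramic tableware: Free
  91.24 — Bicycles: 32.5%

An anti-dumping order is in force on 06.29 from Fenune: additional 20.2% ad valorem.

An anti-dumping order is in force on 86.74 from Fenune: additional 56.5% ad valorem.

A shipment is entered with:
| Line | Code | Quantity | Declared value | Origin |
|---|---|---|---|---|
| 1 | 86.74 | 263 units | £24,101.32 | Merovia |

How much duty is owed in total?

£1,807.60

Line 1 (86.74, Merovia, 263 units, £24,101.32):
Base rate for 86.74 is 7.5%.
The additional-duty order on 86.74 targets Fenune, not Merovia; it does not apply.
Duty = £24,101.32 × 7.5% = £1,807.60.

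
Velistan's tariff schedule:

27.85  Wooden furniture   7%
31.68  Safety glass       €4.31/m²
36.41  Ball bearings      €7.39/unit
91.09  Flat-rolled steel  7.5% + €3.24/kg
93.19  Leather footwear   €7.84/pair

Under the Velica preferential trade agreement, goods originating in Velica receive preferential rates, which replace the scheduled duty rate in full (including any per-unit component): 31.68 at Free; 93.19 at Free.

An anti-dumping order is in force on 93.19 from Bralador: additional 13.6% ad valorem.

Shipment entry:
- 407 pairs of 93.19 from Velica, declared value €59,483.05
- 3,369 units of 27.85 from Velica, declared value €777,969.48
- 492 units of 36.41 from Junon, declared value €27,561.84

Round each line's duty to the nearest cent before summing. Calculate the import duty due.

€58,093.74

Line 1 (93.19, Velica, 407 pairs, €59,483.05):
Base rate for 93.19 is €7.84/pair.
Origin Velica qualifies under the Velistan–Velica agreement and 93.19 is covered: preferential rate Free applies instead.
The additional-duty order on 93.19 targets Bralador, not Velica; it does not apply.
Duty = €59,483.05 × 0% = €0.00.
Line 2 (27.85, Velica, 3,369 units, €777,969.48):
Base rate for 27.85 is 7%.
Origin Velica is the FTA partner but 27.85 is not on the preference list; base rate stands.
Duty = €777,969.48 × 7% = €54,457.86.
Line 3 (36.41, Junon, 492 units, €27,561.84):
Base rate for 36.41 is €7.39/unit.
Duty = 492 × €7.39 = €3,635.88.
Total = €0.00 + €54,457.86 + €3,635.88 = €58,093.74.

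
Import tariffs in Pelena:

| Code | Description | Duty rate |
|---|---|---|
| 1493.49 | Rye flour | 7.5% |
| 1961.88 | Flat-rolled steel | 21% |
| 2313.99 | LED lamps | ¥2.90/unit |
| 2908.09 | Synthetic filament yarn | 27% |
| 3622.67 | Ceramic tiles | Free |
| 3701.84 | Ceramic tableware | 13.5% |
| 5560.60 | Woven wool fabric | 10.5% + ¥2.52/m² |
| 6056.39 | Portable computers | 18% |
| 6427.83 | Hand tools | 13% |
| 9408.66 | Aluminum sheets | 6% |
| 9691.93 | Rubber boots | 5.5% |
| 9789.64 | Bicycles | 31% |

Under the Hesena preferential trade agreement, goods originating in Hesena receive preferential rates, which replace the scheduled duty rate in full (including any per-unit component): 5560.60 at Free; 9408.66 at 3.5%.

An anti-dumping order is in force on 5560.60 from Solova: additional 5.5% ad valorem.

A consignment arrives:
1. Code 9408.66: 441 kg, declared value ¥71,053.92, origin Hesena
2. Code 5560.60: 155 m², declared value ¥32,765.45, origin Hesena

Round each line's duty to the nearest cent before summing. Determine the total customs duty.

Line 1 (9408.66, Hesena, 441 kg, ¥71,053.92):
Base rate for 9408.66 is 6%.
Origin Hesena qualifies under the Pelena–Hesena agreement and 9408.66 is covered: preferential rate 3.5% applies instead.
Duty = ¥71,053.92 × 3.5% = ¥2,486.89.
Line 2 (5560.60, Hesena, 155 m², ¥32,765.45):
Base rate for 5560.60 is 10.5% + ¥2.52/m².
Origin Hesena qualifies under the Pelena–Hesena agreement and 5560.60 is covered: preferential rate Free applies instead.
The additional-duty order on 5560.60 targets Solova, not Hesena; it does not apply.
Duty = ¥32,765.45 × 0% = ¥0.00.
Total = ¥2,486.89 + ¥0.00 = ¥2,486.89.

¥2,486.89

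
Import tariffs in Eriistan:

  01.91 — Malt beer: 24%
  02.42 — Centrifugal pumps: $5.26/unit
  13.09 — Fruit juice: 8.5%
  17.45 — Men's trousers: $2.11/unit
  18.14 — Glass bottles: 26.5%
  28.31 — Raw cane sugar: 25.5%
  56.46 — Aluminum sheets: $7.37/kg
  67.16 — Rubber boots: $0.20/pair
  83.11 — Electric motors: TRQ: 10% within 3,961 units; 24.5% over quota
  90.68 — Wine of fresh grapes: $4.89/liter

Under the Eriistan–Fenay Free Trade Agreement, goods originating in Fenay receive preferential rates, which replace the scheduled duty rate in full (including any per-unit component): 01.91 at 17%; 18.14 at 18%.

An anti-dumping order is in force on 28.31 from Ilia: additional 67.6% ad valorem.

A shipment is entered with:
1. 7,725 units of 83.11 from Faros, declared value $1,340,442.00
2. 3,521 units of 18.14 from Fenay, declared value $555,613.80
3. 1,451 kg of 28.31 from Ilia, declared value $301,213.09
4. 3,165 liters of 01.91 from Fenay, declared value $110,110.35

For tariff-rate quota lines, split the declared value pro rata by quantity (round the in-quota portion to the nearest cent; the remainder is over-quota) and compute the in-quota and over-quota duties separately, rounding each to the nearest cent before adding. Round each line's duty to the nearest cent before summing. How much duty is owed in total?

$627,906.57

Line 1 (83.11, Faros, 7,725 units, $1,340,442.00):
Code 83.11 is under a tariff-rate quota (threshold 3,961 units). In-quota: 3,961 units at 10%; over-quota: 3,764 units at 24.5%.
Pro-rata value split: in-quota = $1,340,442.00 × 3,961/7,725 = $687,312.72; over-quota = $1,340,442.00 − $687,312.72 = $653,129.28.
In-quota duty = $687,312.72 × 10% = $68,731.27. Over-quota duty = $653,129.28 × 24.5% = $160,016.67.
Line duty = $68,731.27 + $160,016.67 = $228,747.94.
Line 2 (18.14, Fenay, 3,521 units, $555,613.80):
Base rate for 18.14 is 26.5%.
Origin Fenay qualifies under the Eriistan–Fenay agreement and 18.14 is covered: preferential rate 18% applies instead.
Duty = $555,613.80 × 18% = $100,010.48.
Line 3 (28.31, Ilia, 1,451 kg, $301,213.09):
Base rate for 28.31 is 25.5%.
Additional duty on 28.31 from Ilia: +67.6%. Applied ad valorem rate: 25.5% + 67.6% = 93.1%.
Duty = $301,213.09 × 93.1% = $280,429.39.
Line 4 (01.91, Fenay, 3,165 liters, $110,110.35):
Base rate for 01.91 is 24%.
Origin Fenay qualifies under the Eriistan–Fenay agreement and 01.91 is covered: preferential rate 17% applies instead.
Duty = $110,110.35 × 17% = $18,718.76.
Total = $228,747.94 + $100,010.48 + $280,429.39 + $18,718.76 = $627,906.57.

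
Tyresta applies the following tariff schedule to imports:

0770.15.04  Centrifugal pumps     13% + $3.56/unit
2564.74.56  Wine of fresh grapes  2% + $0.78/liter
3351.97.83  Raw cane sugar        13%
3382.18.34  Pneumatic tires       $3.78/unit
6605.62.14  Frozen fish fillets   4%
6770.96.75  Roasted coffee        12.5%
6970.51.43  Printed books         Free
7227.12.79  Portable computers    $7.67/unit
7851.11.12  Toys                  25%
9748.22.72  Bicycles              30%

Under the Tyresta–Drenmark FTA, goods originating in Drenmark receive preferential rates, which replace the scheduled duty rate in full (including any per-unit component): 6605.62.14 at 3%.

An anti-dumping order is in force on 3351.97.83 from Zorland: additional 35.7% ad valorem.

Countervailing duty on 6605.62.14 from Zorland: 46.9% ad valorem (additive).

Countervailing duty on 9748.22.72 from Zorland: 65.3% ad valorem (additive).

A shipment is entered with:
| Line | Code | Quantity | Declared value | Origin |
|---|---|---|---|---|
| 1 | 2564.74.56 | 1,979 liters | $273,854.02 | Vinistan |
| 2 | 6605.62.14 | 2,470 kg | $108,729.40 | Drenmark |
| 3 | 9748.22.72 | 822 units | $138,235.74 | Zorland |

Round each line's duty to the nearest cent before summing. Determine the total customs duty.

$142,021.24

Line 1 (2564.74.56, Vinistan, 1,979 liters, $273,854.02):
Base rate for 2564.74.56 is 2% + $0.78/liter.
Duty = $273,854.02 × 2% + 1,979 × $0.78 = $7,020.70.
Line 2 (6605.62.14, Drenmark, 2,470 kg, $108,729.40):
Base rate for 6605.62.14 is 4%.
Origin Drenmark qualifies under the Tyresta–Drenmark agreement and 6605.62.14 is covered: preferential rate 3% applies instead.
The additional-duty order on 6605.62.14 targets Zorland, not Drenmark; it does not apply.
Duty = $108,729.40 × 3% = $3,261.88.
Line 3 (9748.22.72, Zorland, 822 units, $138,235.74):
Base rate for 9748.22.72 is 30%.
Additional duty on 9748.22.72 from Zorland: +65.3%. Applied ad valorem rate: 30% + 65.3% = 95.3%.
Duty = $138,235.74 × 95.3% = $131,738.66.
Total = $7,020.70 + $3,261.88 + $131,738.66 = $142,021.24.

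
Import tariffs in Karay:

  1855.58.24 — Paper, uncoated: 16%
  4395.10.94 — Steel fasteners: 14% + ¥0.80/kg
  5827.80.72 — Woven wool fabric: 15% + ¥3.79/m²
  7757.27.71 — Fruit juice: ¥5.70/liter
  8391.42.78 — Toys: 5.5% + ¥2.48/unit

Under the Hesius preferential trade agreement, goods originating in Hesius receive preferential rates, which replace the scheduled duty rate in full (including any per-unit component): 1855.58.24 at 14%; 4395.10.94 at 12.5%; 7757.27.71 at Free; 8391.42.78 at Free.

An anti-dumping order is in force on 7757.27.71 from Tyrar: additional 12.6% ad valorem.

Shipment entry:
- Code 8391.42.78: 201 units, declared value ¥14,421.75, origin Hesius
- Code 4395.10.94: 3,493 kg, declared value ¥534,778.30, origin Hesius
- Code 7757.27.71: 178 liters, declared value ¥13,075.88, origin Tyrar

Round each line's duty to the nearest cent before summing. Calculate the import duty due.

¥69,509.45

Line 1 (8391.42.78, Hesius, 201 units, ¥14,421.75):
Base rate for 8391.42.78 is 5.5% + ¥2.48/unit.
Origin Hesius qualifies under the Karay–Hesius agreement and 8391.42.78 is covered: preferential rate Free applies instead.
Duty = ¥14,421.75 × 0% = ¥0.00.
Line 2 (4395.10.94, Hesius, 3,493 kg, ¥534,778.30):
Base rate for 4395.10.94 is 14% + ¥0.80/kg.
Origin Hesius qualifies under the Karay–Hesius agreement and 4395.10.94 is covered: preferential rate 12.5% applies instead.
Duty = ¥534,778.30 × 12.5% = ¥66,847.29.
Line 3 (7757.27.71, Tyrar, 178 liters, ¥13,075.88):
Base rate for 7757.27.71 is ¥5.70/liter.
7757.27.71 has an FTA preferential rate, but origin Tyrar is not Hesius; base rate stands.
Additional duty on 7757.27.71 from Tyrar: +12.6% ad valorem. Applied ad valorem rate = 12.6%.
Duty = ¥13,075.88 × 12.6% + 178 × ¥5.70 = ¥2,662.16.
Total = ¥0.00 + ¥66,847.29 + ¥2,662.16 = ¥69,509.45.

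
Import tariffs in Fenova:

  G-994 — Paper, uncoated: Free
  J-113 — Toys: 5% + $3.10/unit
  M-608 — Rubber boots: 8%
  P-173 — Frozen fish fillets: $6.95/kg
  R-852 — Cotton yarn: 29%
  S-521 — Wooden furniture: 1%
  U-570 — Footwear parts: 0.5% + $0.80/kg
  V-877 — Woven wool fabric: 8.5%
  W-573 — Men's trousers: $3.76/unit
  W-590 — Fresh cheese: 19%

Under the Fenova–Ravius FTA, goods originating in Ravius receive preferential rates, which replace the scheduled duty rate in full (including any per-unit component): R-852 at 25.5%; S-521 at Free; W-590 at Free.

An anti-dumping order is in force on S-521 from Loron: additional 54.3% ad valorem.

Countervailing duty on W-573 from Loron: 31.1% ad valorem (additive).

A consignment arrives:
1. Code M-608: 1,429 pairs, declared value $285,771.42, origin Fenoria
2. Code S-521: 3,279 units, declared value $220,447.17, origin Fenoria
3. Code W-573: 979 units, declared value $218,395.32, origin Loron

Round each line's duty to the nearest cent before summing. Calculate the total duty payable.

$96,668.16

Line 1 (M-608, Fenoria, 1,429 pairs, $285,771.42):
Base rate for M-608 is 8%.
Duty = $285,771.42 × 8% = $22,861.71.
Line 2 (S-521, Fenoria, 3,279 units, $220,447.17):
Base rate for S-521 is 1%.
S-521 has an FTA preferential rate, but origin Fenoria is not Ravius; base rate stands.
The additional-duty order on S-521 targets Loron, not Fenoria; it does not apply.
Duty = $220,447.17 × 1% = $2,204.47.
Line 3 (W-573, Loron, 979 units, $218,395.32):
Base rate for W-573 is $3.76/unit.
Additional duty on W-573 from Loron: +31.1% ad valorem. Applied ad valorem rate = 31.1%.
Duty = $218,395.32 × 31.1% + 979 × $3.76 = $71,601.98.
Total = $22,861.71 + $2,204.47 + $71,601.98 = $96,668.16.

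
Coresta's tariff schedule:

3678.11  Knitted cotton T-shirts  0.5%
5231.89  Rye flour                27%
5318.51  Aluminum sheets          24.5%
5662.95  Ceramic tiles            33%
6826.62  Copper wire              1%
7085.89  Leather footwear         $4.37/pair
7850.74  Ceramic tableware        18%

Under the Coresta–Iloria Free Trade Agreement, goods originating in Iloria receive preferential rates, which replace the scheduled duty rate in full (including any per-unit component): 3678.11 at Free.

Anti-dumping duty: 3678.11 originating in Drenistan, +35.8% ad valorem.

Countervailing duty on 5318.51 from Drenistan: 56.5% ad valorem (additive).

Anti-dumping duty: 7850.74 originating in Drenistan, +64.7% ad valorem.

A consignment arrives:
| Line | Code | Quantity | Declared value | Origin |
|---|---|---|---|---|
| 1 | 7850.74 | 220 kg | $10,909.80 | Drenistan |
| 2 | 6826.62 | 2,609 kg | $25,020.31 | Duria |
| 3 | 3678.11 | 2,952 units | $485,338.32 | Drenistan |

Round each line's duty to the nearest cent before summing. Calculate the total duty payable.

$185,450.41

Line 1 (7850.74, Drenistan, 220 kg, $10,909.80):
Base rate for 7850.74 is 18%.
Additional duty on 7850.74 from Drenistan: +64.7%. Applied ad valorem rate: 18% + 64.7% = 82.7%.
Duty = $10,909.80 × 82.7% = $9,022.40.
Line 2 (6826.62, Duria, 2,609 kg, $25,020.31):
Base rate for 6826.62 is 1%.
Duty = $25,020.31 × 1% = $250.20.
Line 3 (3678.11, Drenistan, 2,952 units, $485,338.32):
Base rate for 3678.11 is 0.5%.
3678.11 has an FTA preferential rate, but origin Drenistan is not Iloria; base rate stands.
Additional duty on 3678.11 from Drenistan: +35.8%. Applied ad valorem rate: 0.5% + 35.8% = 36.3%.
Duty = $485,338.32 × 36.3% = $176,177.81.
Total = $9,022.40 + $250.20 + $176,177.81 = $185,450.41.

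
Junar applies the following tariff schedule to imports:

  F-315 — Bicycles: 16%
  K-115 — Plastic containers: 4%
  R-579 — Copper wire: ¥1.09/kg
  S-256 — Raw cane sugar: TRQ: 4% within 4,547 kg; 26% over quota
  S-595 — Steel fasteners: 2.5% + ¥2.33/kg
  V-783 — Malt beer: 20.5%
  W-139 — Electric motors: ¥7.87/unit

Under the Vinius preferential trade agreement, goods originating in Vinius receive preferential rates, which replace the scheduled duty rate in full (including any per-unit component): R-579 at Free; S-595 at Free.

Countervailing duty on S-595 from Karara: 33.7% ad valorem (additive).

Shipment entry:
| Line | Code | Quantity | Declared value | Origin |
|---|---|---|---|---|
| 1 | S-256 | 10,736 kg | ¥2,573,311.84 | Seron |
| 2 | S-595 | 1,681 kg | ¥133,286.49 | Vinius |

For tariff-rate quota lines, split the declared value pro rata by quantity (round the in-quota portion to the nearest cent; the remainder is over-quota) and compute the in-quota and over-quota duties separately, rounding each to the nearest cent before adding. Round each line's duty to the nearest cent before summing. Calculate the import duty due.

¥429,289.59

Line 1 (S-256, Seron, 10,736 kg, ¥2,573,311.84):
Code S-256 is under a tariff-rate quota (threshold 4,547 kg). In-quota: 4,547 kg at 4%; over-quota: 6,189 kg at 26%.
Pro-rata value split: in-quota = ¥2,573,311.84 × 4,547/10,736 = ¥1,089,870.43; over-quota = ¥2,573,311.84 − ¥1,089,870.43 = ¥1,483,441.41.
In-quota duty = ¥1,089,870.43 × 4% = ¥43,594.82. Over-quota duty = ¥1,483,441.41 × 26% = ¥385,694.77.
Line duty = ¥43,594.82 + ¥385,694.77 = ¥429,289.59.
Line 2 (S-595, Vinius, 1,681 kg, ¥133,286.49):
Base rate for S-595 is 2.5% + ¥2.33/kg.
Origin Vinius qualifies under the Junar–Vinius agreement and S-595 is covered: preferential rate Free applies instead.
The additional-duty order on S-595 targets Karara, not Vinius; it does not apply.
Duty = ¥133,286.49 × 0% = ¥0.00.
Total = ¥429,289.59 + ¥0.00 = ¥429,289.59.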